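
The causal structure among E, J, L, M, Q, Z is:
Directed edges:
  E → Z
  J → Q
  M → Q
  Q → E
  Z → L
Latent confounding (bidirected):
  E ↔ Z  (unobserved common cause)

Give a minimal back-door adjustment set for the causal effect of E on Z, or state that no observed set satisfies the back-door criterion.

E→Z: no observed back-door set.

desc(E)\{E}={L,Z}; candidates ⊆ {J,M,Q}.
E↔Z: latent back-door arc(s) into E.
size 0: {}; under {} E still reaches {J,L,M,Q,Z} ∋ Z.
size 1: {J}, {M}, {Q}; under {J} E still reaches {L,M,Q,Z} ∋ Z.
size 2: {J,M}, {J,Q}, {M,Q}; under {J,M} E still reaches {L,Q,Z} ∋ Z.
E↔Z cannot be blocked by any observed set — no back-door set.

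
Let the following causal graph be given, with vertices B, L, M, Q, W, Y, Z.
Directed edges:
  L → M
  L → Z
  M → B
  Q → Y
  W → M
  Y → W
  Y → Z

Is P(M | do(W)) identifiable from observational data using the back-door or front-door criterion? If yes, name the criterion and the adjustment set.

P(M|do(W)): backdoor, adjust for ∅.

desc(W)\{W}={B,M}; candidates ⊆ {L,Q,Y,Z}.
∅: W⊥M given ∅ in G with W→· removed — back-door holds.
P(M|do(W)) = P(M|W) — no adjustment needed.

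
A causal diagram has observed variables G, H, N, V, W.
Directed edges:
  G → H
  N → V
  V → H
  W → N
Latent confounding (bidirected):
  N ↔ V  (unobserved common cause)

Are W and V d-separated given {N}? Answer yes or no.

Bayes-Ball from W | {N} reaches {H,V}.
V ∈ reach(W|{N}) ⇒ W ⊥̸ V | {N}.

No — W and V are d-connected given {N}.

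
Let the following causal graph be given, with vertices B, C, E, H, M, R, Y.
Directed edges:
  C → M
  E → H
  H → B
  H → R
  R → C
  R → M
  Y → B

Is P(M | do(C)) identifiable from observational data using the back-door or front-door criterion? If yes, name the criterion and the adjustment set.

desc(C)\{C}={M}; candidates ⊆ {B,E,H,R,Y}.
size 0: {}; under {} C still reaches {B,E,H,M,R} ∋ M.
{R}: C⊥M given {R} in G with C→· removed — back-door holds.
P(M|do(C)) = Σ_{R} P(M|C,R)·P(R).

P(M|do(C)): backdoor, adjust for {R}.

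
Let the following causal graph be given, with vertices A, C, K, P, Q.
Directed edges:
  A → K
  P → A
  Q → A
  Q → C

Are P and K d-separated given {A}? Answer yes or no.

Yes — P ⊥ K | {A}.

Bayes-Ball from P | {A} reaches {C,Q}.
K ∉ reach(P|{A}) ⇒ P ⊥ K | {A}.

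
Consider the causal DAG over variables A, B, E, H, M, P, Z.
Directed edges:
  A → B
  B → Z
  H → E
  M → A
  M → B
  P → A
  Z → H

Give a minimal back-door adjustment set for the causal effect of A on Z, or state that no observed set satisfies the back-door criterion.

A→Z: minimal back-door set {M}.

desc(A)\{A}={B,E,H,Z}; candidates ⊆ {M,P}.
size 0: {}; under {} A still reaches {B,E,H,M,P,Z} ∋ Z.
{M}: A⊥Z given {M} in G with A→· removed — back-door holds.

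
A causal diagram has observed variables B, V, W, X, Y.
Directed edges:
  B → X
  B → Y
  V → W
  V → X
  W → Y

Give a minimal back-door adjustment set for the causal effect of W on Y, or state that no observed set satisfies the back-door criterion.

W→Y: minimal back-door set ∅.

desc(W)\{W}={Y}; candidates ⊆ {B,V,X}.
∅: W⊥Y given ∅ in G with W→· removed — back-door holds.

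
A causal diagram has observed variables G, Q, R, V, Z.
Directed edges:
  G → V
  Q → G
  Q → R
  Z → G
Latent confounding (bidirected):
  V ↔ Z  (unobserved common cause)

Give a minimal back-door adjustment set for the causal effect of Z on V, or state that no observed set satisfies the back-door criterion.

Z→V: no observed back-door set.

desc(Z)\{Z}={G,V}; candidates ⊆ {Q,R}.
Z↔V: latent back-door arc(s) into Z.
size 0: {}; under {} Z still reaches {V} ∋ V.
size 1: {Q}, {R}; under {Q} Z still reaches {V} ∋ V.
size 2: {Q,R}; under {Q,R} Z still reaches {V} ∋ V.
Z↔V cannot be blocked by any observed set — no back-door set.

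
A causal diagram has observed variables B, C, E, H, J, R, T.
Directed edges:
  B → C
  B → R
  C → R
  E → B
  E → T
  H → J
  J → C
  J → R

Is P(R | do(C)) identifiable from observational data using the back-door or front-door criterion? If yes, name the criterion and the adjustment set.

desc(C)\{C}={R}; candidates ⊆ {B,E,H,J,T}.
size 0: {}; under {} C still reaches {B,E,H,J,R,T} ∋ R.
size 1: {B}, {E}, {H} …(+2); under {B} C still reaches {H,J,R} ∋ R.
{B,J}: C⊥R given {B,J} in G with C→· removed — back-door holds.
P(R|do(C)) = Σ_{B,J} P(R|C,B,J)·P(B,J).

P(R|do(C)): backdoor, adjust for {B, J}.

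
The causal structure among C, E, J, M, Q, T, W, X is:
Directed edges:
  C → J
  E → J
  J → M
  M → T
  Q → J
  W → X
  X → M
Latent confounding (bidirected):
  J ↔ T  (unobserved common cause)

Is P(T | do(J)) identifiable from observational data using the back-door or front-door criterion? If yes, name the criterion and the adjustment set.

P(T|do(J)): frontdoor, adjust for {M}.

desc(J)\{J}={M,T}; candidates ⊆ {C,E,Q,W,X}.
J↔T: latent back-door arc(s) into J.
size 0: {}; under {} J still reaches {C,E,Q,T} ∋ T.
size 1: {C}, {E}, {Q} …(+2); under {C} J still reaches {E,Q,T} ∋ T.
size 2: {C,E}, {C,Q}, {C,W} …(+7); under {C,E} J still reaches {Q,T} ∋ T.
J↔T cannot be blocked by any observed set — no back-door set.
{M}: (i) intercepts every directed J→T path; (ii) no back-door J→{M}; (iii) {J} blocks every back-door {M}→T. Front-door holds.
P(T|do(J)) = Σ_{M} P(M|J) Σ_{J'} P(T|M,J')P(J').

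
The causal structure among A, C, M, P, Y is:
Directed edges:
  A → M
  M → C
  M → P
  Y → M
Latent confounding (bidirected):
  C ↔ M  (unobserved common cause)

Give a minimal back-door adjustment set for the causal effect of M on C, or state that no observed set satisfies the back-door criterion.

desc(M)\{M}={C,P}; candidates ⊆ {A,Y}.
M↔C: latent back-door arc(s) into M.
size 0: {}; under {} M still reaches {A,C,Y} ∋ C.
size 1: {A}, {Y}; under {A} M still reaches {C,Y} ∋ C.
size 2: {A,Y}; under {A,Y} M still reaches {C} ∋ C.
M↔C cannot be blocked by any observed set — no back-door set.

M→C: no observed back-door set.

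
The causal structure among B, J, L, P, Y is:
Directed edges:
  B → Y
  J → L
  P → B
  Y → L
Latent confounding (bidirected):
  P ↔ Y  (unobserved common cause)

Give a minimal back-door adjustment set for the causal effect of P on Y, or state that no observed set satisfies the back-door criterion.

desc(P)\{P}={B,L,Y}; candidates ⊆ {J}.
P↔Y: latent back-door arc(s) into P.
size 0: {}; under {} P still reaches {L,Y} ∋ Y.
size 1: {J}; under {J} P still reaches {L,Y} ∋ Y.
P↔Y cannot be blocked by any observed set — no back-door set.

P→Y: no observed back-door set.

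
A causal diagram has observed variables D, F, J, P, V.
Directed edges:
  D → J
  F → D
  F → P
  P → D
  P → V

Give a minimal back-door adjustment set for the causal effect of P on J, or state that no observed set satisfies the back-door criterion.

desc(P)\{P}={D,J,V}; candidates ⊆ {F}.
size 0: {}; under {} P still reaches {D,F,J} ∋ J.
{F}: P⊥J given {F} in G with P→· removed — back-door holds.

P→J: minimal back-door set {F}.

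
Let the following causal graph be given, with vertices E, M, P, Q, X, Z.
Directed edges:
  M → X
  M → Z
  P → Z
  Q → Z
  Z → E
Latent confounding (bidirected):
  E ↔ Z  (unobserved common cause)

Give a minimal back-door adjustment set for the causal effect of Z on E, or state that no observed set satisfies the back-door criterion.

desc(Z)\{Z}={E}; candidates ⊆ {M,P,Q,X}.
Z↔E: latent back-door arc(s) into Z.
size 0: {}; under {} Z still reaches {E,M,P,Q,X} ∋ E.
size 1: {M}, {P}, {Q} …(+1); under {M} Z still reaches {E,P,Q} ∋ E.
size 2: {M,P}, {M,Q}, {M,X} …(+3); under {M,P} Z still reaches {E,Q} ∋ E.
Z↔E cannot be blocked by any observed set — no back-door set.

Z→E: no observed back-door set.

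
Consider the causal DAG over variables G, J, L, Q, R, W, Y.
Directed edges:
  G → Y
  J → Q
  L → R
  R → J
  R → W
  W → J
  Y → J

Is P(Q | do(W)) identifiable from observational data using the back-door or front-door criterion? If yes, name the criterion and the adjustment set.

P(Q|do(W)): backdoor, adjust for {R}.

desc(W)\{W}={J,Q}; candidates ⊆ {G,L,R,Y}.
size 0: {}; under {} W still reaches {J,L,Q,R} ∋ Q.
{R}: W⊥Q given {R} in G with W→· removed — back-door holds.
P(Q|do(W)) = Σ_{R} P(Q|W,R)·P(R).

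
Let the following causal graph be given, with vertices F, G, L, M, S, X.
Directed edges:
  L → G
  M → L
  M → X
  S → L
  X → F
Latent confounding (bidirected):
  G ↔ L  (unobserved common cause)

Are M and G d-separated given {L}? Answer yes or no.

No — M and G are d-connected given {L}.

Bayes-Ball from M | {L} reaches {F,G,S,X}.
G ∈ reach(M|{L}) ⇒ M ⊥̸ G | {L}.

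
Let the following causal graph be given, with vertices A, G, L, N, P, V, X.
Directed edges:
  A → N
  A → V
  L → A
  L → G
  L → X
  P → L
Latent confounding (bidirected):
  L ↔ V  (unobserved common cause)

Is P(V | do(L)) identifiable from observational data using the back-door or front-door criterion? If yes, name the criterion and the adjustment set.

P(V|do(L)): frontdoor, adjust for {A}.

desc(L)\{L}={A,G,N,V,X}; candidates ⊆ {P}.
L↔V: latent back-door arc(s) into L.
size 0: {}; under {} L still reaches {P,V} ∋ V.
size 1: {P}; under {P} L still reaches {V} ∋ V.
L↔V cannot be blocked by any observed set — no back-door set.
{A}: (i) intercepts every directed L→V path; (ii) no back-door L→{A}; (iii) {L} blocks every back-door {A}→V. Front-door holds.
P(V|do(L)) = Σ_{A} P(A|L) Σ_{L'} P(V|A,L')P(L').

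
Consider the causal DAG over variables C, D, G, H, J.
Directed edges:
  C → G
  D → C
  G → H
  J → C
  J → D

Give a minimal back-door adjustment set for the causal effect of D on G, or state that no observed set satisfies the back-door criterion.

D→G: minimal back-door set {J}.

desc(D)\{D}={C,G,H}; candidates ⊆ {J}.
size 0: {}; under {} D still reaches {C,G,H,J} ∋ G.
{J}: D⊥G given {J} in G with D→· removed — back-door holds.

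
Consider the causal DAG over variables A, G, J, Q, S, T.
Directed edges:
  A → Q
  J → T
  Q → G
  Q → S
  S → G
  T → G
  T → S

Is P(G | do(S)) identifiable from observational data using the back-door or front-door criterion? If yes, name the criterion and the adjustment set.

desc(S)\{S}={G}; candidates ⊆ {A,J,Q,T}.
size 0: {}; under {} S still reaches {A,G,J,Q,T} ∋ G.
size 1: {A}, {J}, {Q} …(+1); under {A} S still reaches {G,J,Q,T} ∋ G.
{Q,T}: S⊥G given {Q,T} in G with S→· removed — back-door holds.
P(G|do(S)) = Σ_{Q,T} P(G|S,Q,T)·P(Q,T).

P(G|do(S)): backdoor, adjust for {Q, T}.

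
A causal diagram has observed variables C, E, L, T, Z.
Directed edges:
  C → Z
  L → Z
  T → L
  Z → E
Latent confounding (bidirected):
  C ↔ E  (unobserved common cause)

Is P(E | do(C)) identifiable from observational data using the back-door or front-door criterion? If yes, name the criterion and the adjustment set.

P(E|do(C)): frontdoor, adjust for {Z}.

desc(C)\{C}={E,Z}; candidates ⊆ {L,T}.
C↔E: latent back-door arc(s) into C.
size 0: {}; under {} C still reaches {E} ∋ E.
size 1: {L}, {T}; under {L} C still reaches {E} ∋ E.
size 2: {L,T}; under {L,T} C still reaches {E} ∋ E.
C↔E cannot be blocked by any observed set — no back-door set.
{Z}: (i) intercepts every directed C→E path; (ii) no back-door C→{Z}; (iii) {C} blocks every back-door {Z}→E. Front-door holds.
P(E|do(C)) = Σ_{Z} P(Z|C) Σ_{C'} P(E|Z,C')P(C').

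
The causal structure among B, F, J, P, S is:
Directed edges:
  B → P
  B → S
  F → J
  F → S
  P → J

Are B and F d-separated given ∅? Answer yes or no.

Bayes-Ball from B | ∅ reaches {J,P,S}.
F ∉ reach(B|∅) ⇒ B ⊥ F | ∅.

Yes — B ⊥ F | ∅.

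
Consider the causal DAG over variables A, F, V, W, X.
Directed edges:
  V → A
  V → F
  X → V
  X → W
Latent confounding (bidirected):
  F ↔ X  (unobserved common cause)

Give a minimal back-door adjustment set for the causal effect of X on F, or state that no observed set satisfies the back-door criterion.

X→F: no observed back-door set.

desc(X)\{X}={A,F,V,W}; candidates ⊆ {—}.
X↔F: latent back-door arc(s) into X.
size 0: {}; under {} X still reaches {F} ∋ F.
X↔F cannot be blocked by any observed set — no back-door set.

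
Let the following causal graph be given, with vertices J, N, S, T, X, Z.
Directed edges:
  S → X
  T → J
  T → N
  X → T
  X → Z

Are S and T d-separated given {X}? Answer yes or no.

Bayes-Ball from S | {X} reaches ∅.
T ∉ reach(S|{X}) ⇒ S ⊥ T | {X}.

Yes — S ⊥ T | {X}.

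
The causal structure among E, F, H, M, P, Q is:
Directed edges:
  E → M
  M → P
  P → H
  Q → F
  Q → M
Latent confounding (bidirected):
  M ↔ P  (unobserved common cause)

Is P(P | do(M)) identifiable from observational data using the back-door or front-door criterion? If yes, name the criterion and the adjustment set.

P(P|do(M)): not identifiable (no BD/FD set).

desc(M)\{M}={H,P}; candidates ⊆ {E,F,Q}.
M↔P: latent back-door arc(s) into M.
size 0: {}; under {} M still reaches {E,F,H,P,Q} ∋ P.
size 1: {E}, {F}, {Q}; under {E} M still reaches {F,H,P,Q} ∋ P.
size 2: {E,F}, {E,Q}, {F,Q}; under {E,F} M still reaches {H,P,Q} ∋ P.
M↔P cannot be blocked by any observed set — no back-door set.
No mediator lies on a directed M→…→P path.
Neither criterion identifies P(P|do(M)) in this graph.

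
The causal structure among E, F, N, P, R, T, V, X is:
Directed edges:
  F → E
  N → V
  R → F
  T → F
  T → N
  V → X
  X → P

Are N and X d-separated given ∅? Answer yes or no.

No — N and X are d-connected given ∅.

Bayes-Ball from N | ∅ reaches {E,F,P,T,V,X}.
X ∈ reach(N|∅) ⇒ N ⊥̸ X | ∅.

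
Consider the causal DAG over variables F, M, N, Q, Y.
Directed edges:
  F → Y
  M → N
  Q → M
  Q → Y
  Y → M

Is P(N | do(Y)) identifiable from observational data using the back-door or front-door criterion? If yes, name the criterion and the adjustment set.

P(N|do(Y)): backdoor, adjust for {Q}.

desc(Y)\{Y}={M,N}; candidates ⊆ {F,Q}.
size 0: {}; under {} Y still reaches {F,M,N,Q} ∋ N.
{Q}: Y⊥N given {Q} in G with Y→· removed — back-door holds.
P(N|do(Y)) = Σ_{Q} P(N|Y,Q)·P(Q).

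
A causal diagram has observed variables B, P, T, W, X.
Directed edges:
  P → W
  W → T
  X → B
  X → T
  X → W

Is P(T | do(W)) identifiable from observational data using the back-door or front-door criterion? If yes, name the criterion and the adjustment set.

P(T|do(W)): backdoor, adjust for {X}.

desc(W)\{W}={T}; candidates ⊆ {B,P,X}.
size 0: {}; under {} W still reaches {B,P,T,X} ∋ T.
{X}: W⊥T given {X} in G with W→· removed — back-door holds.
P(T|do(W)) = Σ_{X} P(T|W,X)·P(X).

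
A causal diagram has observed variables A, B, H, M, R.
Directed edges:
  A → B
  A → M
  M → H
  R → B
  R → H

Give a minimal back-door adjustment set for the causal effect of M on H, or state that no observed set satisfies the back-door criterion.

desc(M)\{M}={H}; candidates ⊆ {A,B,R}.
∅: M⊥H given ∅ in G with M→· removed — back-door holds.

M→H: minimal back-door set ∅.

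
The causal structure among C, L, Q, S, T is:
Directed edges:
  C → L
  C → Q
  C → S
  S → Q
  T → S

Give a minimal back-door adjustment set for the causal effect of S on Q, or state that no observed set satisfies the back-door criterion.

S→Q: minimal back-door set {C}.

desc(S)\{S}={Q}; candidates ⊆ {C,L,T}.
size 0: {}; under {} S still reaches {C,L,Q,T} ∋ Q.
{C}: S⊥Q given {C} in G with S→· removed — back-door holds.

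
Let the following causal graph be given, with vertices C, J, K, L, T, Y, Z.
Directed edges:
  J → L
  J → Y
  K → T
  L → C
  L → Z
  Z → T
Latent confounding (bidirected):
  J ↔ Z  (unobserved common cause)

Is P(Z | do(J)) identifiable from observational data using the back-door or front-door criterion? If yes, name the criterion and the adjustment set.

P(Z|do(J)): frontdoor, adjust for {L}.

desc(J)\{J}={C,L,T,Y,Z}; candidates ⊆ {K}.
J↔Z: latent back-door arc(s) into J.
size 0: {}; under {} J still reaches {T,Z} ∋ Z.
size 1: {K}; under {K} J still reaches {T,Z} ∋ Z.
J↔Z cannot be blocked by any observed set — no back-door set.
{L}: (i) intercepts every directed J→Z path; (ii) no back-door J→{L}; (iii) {J} blocks every back-door {L}→Z. Front-door holds.
P(Z|do(J)) = Σ_{L} P(L|J) Σ_{J'} P(Z|L,J')P(J').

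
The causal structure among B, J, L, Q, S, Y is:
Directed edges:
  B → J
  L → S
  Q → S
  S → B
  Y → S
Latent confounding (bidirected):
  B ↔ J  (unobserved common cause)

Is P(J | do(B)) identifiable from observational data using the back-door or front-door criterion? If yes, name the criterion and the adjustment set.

desc(B)\{B}={J}; candidates ⊆ {L,Q,S,Y}.
B↔J: latent back-door arc(s) into B.
size 0: {}; under {} B still reaches {J,L,Q,S,Y} ∋ J.
size 1: {L}, {Q}, {S} …(+1); under {L} B still reaches {J,Q,S,Y} ∋ J.
size 2: {L,Q}, {L,S}, {L,Y} …(+3); under {L,Q} B still reaches {J,S,Y} ∋ J.
B↔J cannot be blocked by any observed set — no back-door set.
No mediator lies on a directed B→…→J path.
Neither criterion identifies P(J|do(B)) in this graph.

P(J|do(B)): not identifiable (no BD/FD set).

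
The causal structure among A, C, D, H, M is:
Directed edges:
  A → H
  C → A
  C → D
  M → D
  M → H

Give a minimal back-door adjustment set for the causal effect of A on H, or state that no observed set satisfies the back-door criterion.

A→H: minimal back-door set ∅.

desc(A)\{A}={H}; candidates ⊆ {C,D,M}.
∅: A⊥H given ∅ in G with A→· removed — back-door holds.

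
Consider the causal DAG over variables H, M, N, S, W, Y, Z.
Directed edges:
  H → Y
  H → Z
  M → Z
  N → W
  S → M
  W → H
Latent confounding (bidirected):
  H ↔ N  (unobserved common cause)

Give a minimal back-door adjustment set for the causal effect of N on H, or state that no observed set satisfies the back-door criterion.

desc(N)\{N}={H,W,Y,Z}; candidates ⊆ {M,S}.
N↔H: latent back-door arc(s) into N.
size 0: {}; under {} N still reaches {H,Y,Z} ∋ H.
size 1: {M}, {S}; under {M} N still reaches {H,Y,Z} ∋ H.
size 2: {M,S}; under {M,S} N still reaches {H,Y,Z} ∋ H.
N↔H cannot be blocked by any observed set — no back-door set.

N→H: no observed back-door set.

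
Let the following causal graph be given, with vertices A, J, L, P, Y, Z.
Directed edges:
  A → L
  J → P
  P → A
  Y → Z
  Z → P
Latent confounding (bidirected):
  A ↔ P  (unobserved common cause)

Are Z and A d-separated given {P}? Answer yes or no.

No — Z and A are d-connected given {P}.

Bayes-Ball from Z | {P} reaches {A,J,L,Y}.
A ∈ reach(Z|{P}) ⇒ Z ⊥̸ A | {P}.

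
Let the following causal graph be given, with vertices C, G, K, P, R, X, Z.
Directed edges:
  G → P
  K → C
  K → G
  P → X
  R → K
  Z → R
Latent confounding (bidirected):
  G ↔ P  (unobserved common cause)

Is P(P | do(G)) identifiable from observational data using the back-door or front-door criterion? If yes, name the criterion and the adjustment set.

P(P|do(G)): not identifiable (no BD/FD set).

desc(G)\{G}={P,X}; candidates ⊆ {C,K,R,Z}.
G↔P: latent back-door arc(s) into G.
size 0: {}; under {} G still reaches {C,K,P,R,X,Z} ∋ P.
size 1: {C}, {K}, {R} …(+1); under {C} G still reaches {K,P,R,X,Z} ∋ P.
size 2: {C,K}, {C,R}, {C,Z} …(+3); under {C,K} G still reaches {P,X} ∋ P.
G↔P cannot be blocked by any observed set — no back-door set.
No mediator lies on a directed G→…→P path.
Neither criterion identifies P(P|do(G)) in this graph.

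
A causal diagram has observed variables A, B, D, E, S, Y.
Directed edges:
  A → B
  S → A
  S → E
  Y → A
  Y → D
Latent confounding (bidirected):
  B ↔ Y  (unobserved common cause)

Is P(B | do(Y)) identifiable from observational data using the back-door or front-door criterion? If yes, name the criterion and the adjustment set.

P(B|do(Y)): frontdoor, adjust for {A}.

desc(Y)\{Y}={A,B,D}; candidates ⊆ {E,S}.
Y↔B: latent back-door arc(s) into Y.
size 0: {}; under {} Y still reaches {B} ∋ B.
size 1: {E}, {S}; under {E} Y still reaches {B} ∋ B.
size 2: {E,S}; under {E,S} Y still reaches {B} ∋ B.
Y↔B cannot be blocked by any observed set — no back-door set.
{A}: (i) intercepts every directed Y→B path; (ii) no back-door Y→{A}; (iii) {Y} blocks every back-door {A}→B. Front-door holds.
P(B|do(Y)) = Σ_{A} P(A|Y) Σ_{Y'} P(B|A,Y')P(Y').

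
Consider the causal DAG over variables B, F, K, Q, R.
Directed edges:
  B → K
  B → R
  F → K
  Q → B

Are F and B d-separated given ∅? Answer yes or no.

Bayes-Ball from F | ∅ reaches {K}.
B ∉ reach(F|∅) ⇒ F ⊥ B | ∅.

Yes — F ⊥ B | ∅.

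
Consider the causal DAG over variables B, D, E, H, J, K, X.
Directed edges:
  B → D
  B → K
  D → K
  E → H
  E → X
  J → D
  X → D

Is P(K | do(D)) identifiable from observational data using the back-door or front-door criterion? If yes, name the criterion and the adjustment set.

P(K|do(D)): backdoor, adjust for {B}.

desc(D)\{D}={K}; candidates ⊆ {B,E,H,J,X}.
size 0: {}; under {} D still reaches {B,E,H,J,K,X} ∋ K.
{B}: D⊥K given {B} in G with D→· removed — back-door holds.
P(K|do(D)) = Σ_{B} P(K|D,B)·P(B).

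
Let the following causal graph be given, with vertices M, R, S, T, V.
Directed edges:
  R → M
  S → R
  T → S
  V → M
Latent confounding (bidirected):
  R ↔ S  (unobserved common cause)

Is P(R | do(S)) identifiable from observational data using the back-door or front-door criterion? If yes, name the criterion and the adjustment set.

P(R|do(S)): not identifiable (no BD/FD set).

desc(S)\{S}={M,R}; candidates ⊆ {T,V}.
S↔R: latent back-door arc(s) into S.
size 0: {}; under {} S still reaches {M,R,T} ∋ R.
size 1: {T}, {V}; under {T} S still reaches {M,R} ∋ R.
size 2: {T,V}; under {T,V} S still reaches {M,R} ∋ R.
S↔R cannot be blocked by any observed set — no back-door set.
No mediator lies on a directed S→…→R path.
Neither criterion identifies P(R|do(S)) in this graph.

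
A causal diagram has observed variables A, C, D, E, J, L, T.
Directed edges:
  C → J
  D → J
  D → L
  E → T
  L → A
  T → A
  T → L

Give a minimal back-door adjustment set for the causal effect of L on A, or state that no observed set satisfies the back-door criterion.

desc(L)\{L}={A}; candidates ⊆ {C,D,E,J,T}.
size 0: {}; under {} L still reaches {A,D,E,J,T} ∋ A.
{T}: L⊥A given {T} in G with L→· removed — back-door holds.

L→A: minimal back-door set {T}.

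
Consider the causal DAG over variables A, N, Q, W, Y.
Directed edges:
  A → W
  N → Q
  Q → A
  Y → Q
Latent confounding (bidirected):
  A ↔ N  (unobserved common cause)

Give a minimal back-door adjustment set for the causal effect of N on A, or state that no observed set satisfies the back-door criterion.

N→A: no observed back-door set.

desc(N)\{N}={A,Q,W}; candidates ⊆ {Y}.
N↔A: latent back-door arc(s) into N.
size 0: {}; under {} N still reaches {A,W} ∋ A.
size 1: {Y}; under {Y} N still reaches {A,W} ∋ A.
N↔A cannot be blocked by any observed set — no back-door set.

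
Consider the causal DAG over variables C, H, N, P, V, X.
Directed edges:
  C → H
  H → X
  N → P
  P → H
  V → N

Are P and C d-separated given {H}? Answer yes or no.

Bayes-Ball from P | {H} reaches {C,N,V}.
C ∈ reach(P|{H}) ⇒ P ⊥̸ C | {H}.

No — P and C are d-connected given {H}.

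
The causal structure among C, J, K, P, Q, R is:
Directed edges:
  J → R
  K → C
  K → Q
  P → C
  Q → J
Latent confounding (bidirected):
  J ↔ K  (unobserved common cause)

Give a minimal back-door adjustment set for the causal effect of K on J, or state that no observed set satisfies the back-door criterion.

K→J: no observed back-door set.

desc(K)\{K}={C,J,Q,R}; candidates ⊆ {P}.
K↔J: latent back-door arc(s) into K.
size 0: {}; under {} K still reaches {J,R} ∋ J.
size 1: {P}; under {P} K still reaches {J,R} ∋ J.
K↔J cannot be blocked by any observed set — no back-door set.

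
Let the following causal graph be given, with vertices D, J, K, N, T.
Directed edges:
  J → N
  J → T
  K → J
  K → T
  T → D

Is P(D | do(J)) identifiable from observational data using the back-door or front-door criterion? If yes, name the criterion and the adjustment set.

P(D|do(J)): backdoor, adjust for {K}.

desc(J)\{J}={D,N,T}; candidates ⊆ {K}.
size 0: {}; under {} J still reaches {D,K,T} ∋ D.
{K}: J⊥D given {K} in G with J→· removed — back-door holds.
P(D|do(J)) = Σ_{K} P(D|J,K)·P(K).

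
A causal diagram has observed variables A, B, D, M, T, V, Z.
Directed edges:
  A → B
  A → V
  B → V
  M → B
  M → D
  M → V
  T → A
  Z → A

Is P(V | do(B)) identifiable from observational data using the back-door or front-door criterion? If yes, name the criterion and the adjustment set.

desc(B)\{B}={V}; candidates ⊆ {A,D,M,T,Z}.
size 0: {}; under {} B still reaches {A,D,M,T,V,Z} ∋ V.
size 1: {A}, {D}, {M} …(+2); under {A} B still reaches {D,M,V} ∋ V.
{A,M}: B⊥V given {A,M} in G with B→· removed — back-door holds.
P(V|do(B)) = Σ_{A,M} P(V|B,A,M)·P(A,M).

P(V|do(B)): backdoor, adjust for {A, M}.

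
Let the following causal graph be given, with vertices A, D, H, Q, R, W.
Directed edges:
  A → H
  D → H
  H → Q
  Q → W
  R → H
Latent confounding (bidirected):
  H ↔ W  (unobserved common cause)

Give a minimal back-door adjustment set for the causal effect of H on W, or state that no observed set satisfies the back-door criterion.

H→W: no observed back-door set.

desc(H)\{H}={Q,W}; candidates ⊆ {A,D,R}.
H↔W: latent back-door arc(s) into H.
size 0: {}; under {} H still reaches {A,D,R,W} ∋ W.
size 1: {A}, {D}, {R}; under {A} H still reaches {D,R,W} ∋ W.
size 2: {A,D}, {A,R}, {D,R}; under {A,D} H still reaches {R,W} ∋ W.
H↔W cannot be blocked by any observed set — no back-door set.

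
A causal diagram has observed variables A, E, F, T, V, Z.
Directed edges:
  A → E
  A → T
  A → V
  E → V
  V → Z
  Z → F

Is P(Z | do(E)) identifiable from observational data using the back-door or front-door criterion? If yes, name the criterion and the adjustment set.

desc(E)\{E}={F,V,Z}; candidates ⊆ {A,T}.
size 0: {}; under {} E still reaches {A,F,T,V,Z} ∋ Z.
{A}: E⊥Z given {A} in G with E→· removed — back-door holds.
P(Z|do(E)) = Σ_{A} P(Z|E,A)·P(A).

P(Z|do(E)): backdoor, adjust for {A}.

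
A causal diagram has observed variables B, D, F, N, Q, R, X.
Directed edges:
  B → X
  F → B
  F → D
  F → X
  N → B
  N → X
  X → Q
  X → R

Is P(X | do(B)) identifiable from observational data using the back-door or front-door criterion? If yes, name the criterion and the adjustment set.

P(X|do(B)): backdoor, adjust for {F, N}.

desc(B)\{B}={Q,R,X}; candidates ⊆ {D,F,N}.
size 0: {}; under {} B still reaches {D,F,N,Q,R,X} ∋ X.
size 1: {D}, {F}, {N}; under {D} B still reaches {F,N,Q,R,X} ∋ X.
{F,N}: B⊥X given {F,N} in G with B→· removed — back-door holds.
P(X|do(B)) = Σ_{F,N} P(X|B,F,N)·P(F,N).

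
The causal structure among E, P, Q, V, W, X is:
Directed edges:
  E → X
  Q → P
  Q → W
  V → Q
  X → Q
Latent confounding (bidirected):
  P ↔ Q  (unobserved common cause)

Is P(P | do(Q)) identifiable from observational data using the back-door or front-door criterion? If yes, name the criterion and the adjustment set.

P(P|do(Q)): not identifiable (no BD/FD set).

desc(Q)\{Q}={P,W}; candidates ⊆ {E,V,X}.
Q↔P: latent back-door arc(s) into Q.
size 0: {}; under {} Q still reaches {E,P,V,X} ∋ P.
size 1: {E}, {V}, {X}; under {E} Q still reaches {P,V,X} ∋ P.
size 2: {E,V}, {E,X}, {V,X}; under {E,V} Q still reaches {P,X} ∋ P.
Q↔P cannot be blocked by any observed set — no back-door set.
No mediator lies on a directed Q→…→P path.
Neither criterion identifies P(P|do(Q)) in this graph.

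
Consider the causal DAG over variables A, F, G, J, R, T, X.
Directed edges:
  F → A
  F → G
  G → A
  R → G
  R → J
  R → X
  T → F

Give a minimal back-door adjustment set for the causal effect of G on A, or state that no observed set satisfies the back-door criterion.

desc(G)\{G}={A}; candidates ⊆ {F,J,R,T,X}.
size 0: {}; under {} G still reaches {A,F,J,R,T,X} ∋ A.
{F}: G⊥A given {F} in G with G→· removed — back-door holds.

G→A: minimal back-door set {F}.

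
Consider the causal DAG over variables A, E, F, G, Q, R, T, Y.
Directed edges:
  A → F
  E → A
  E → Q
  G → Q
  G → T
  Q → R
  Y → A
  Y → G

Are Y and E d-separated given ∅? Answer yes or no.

Bayes-Ball from Y | ∅ reaches {A,F,G,Q,R,T}.
E ∉ reach(Y|∅) ⇒ Y ⊥ E | ∅.

Yes — Y ⊥ E | ∅.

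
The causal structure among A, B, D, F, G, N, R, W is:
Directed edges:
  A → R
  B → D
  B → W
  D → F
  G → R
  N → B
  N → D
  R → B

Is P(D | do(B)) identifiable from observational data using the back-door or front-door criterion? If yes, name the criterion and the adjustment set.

P(D|do(B)): backdoor, adjust for {N}.

desc(B)\{B}={D,F,W}; candidates ⊆ {A,G,N,R}.
size 0: {}; under {} B still reaches {A,D,F,G,N,R} ∋ D.
{N}: B⊥D given {N} in G with B→· removed — back-door holds.
P(D|do(B)) = Σ_{N} P(D|B,N)·P(N).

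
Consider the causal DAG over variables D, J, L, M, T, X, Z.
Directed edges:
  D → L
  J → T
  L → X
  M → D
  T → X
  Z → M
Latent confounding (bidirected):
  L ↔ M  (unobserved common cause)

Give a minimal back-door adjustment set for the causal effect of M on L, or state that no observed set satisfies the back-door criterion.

desc(M)\{M}={D,L,X}; candidates ⊆ {J,T,Z}.
M↔L: latent back-door arc(s) into M.
size 0: {}; under {} M still reaches {L,X,Z} ∋ L.
size 1: {J}, {T}, {Z}; under {J} M still reaches {L,X,Z} ∋ L.
size 2: {J,T}, {J,Z}, {T,Z}; under {J,T} M still reaches {L,X,Z} ∋ L.
M↔L cannot be blocked by any observed set — no back-door set.

M→L: no observed back-door set.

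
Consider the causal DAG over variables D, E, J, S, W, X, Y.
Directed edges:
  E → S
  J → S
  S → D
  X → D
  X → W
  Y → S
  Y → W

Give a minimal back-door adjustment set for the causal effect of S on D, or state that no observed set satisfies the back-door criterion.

S→D: minimal back-door set ∅.

desc(S)\{S}={D}; candidates ⊆ {E,J,W,X,Y}.
∅: S⊥D given ∅ in G with S→· removed — back-door holds.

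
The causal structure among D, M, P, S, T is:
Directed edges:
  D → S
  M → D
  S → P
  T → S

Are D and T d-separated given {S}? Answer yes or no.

Bayes-Ball from D | {S} reaches {M,T}.
T ∈ reach(D|{S}) ⇒ D ⊥̸ T | {S}.

No — D and T are d-connected given {S}.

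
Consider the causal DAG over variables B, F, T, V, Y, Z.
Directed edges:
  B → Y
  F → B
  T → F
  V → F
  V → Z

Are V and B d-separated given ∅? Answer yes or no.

Bayes-Ball from V | ∅ reaches {B,F,Y,Z}.
B ∈ reach(V|∅) ⇒ V ⊥̸ B | ∅.

No — V and B are d-connected given ∅.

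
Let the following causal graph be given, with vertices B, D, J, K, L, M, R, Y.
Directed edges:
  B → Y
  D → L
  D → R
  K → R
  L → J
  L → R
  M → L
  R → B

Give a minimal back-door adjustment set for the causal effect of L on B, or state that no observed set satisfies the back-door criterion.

L→B: minimal back-door set {D}.

desc(L)\{L}={B,J,R,Y}; candidates ⊆ {D,K,M}.
size 0: {}; under {} L still reaches {B,D,M,R,Y} ∋ B.
{D}: L⊥B given {D} in G with L→· removed — back-door holds.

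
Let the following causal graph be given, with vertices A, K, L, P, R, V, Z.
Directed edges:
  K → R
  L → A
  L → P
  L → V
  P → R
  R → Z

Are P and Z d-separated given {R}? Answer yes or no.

Yes — P ⊥ Z | {R}.

Bayes-Ball from P | {R} reaches {A,K,L,V}.
Z ∉ reach(P|{R}) ⇒ P ⊥ Z | {R}.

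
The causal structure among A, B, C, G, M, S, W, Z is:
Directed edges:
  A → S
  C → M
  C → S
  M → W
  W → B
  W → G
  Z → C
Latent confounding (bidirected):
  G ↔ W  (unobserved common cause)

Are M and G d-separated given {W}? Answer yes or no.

No — M and G are d-connected given {W}.

Bayes-Ball from M | {W} reaches {C,G,S,Z}.
G ∈ reach(M|{W}) ⇒ M ⊥̸ G | {W}.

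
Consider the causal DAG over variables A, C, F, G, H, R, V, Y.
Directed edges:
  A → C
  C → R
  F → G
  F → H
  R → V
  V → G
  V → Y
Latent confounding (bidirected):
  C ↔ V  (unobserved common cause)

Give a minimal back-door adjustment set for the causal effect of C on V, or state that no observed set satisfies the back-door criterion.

desc(C)\{C}={G,R,V,Y}; candidates ⊆ {A,F,H}.
C↔V: latent back-door arc(s) into C.
size 0: {}; under {} C still reaches {A,G,V,Y} ∋ V.
size 1: {A}, {F}, {H}; under {A} C still reaches {G,V,Y} ∋ V.
size 2: {A,F}, {A,H}, {F,H}; under {A,F} C still reaches {G,V,Y} ∋ V.
C↔V cannot be blocked by any observed set — no back-door set.

C→V: no observed back-door set.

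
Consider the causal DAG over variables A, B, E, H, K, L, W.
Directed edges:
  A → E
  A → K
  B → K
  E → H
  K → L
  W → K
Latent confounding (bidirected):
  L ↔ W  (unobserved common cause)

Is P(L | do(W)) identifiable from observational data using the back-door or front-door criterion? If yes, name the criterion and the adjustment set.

desc(W)\{W}={K,L}; candidates ⊆ {A,B,E,H}.
W↔L: latent back-door arc(s) into W.
size 0: {}; under {} W still reaches {L} ∋ L.
size 1: {A}, {B}, {E} …(+1); under {A} W still reaches {L} ∋ L.
size 2: {A,B}, {A,E}, {A,H} …(+3); under {A,B} W still reaches {L} ∋ L.
W↔L cannot be blocked by any observed set — no back-door set.
{K}: (i) intercepts every directed W→L path; (ii) no back-door W→{K}; (iii) {W} blocks every back-door {K}→L. Front-door holds.
P(L|do(W)) = Σ_{K} P(K|W) Σ_{W'} P(L|K,W')P(W').

P(L|do(W)): frontdoor, adjust for {K}.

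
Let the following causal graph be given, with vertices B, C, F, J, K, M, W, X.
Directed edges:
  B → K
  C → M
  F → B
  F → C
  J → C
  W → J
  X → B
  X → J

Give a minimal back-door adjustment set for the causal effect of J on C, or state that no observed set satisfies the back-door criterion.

J→C: minimal back-door set ∅.

desc(J)\{J}={C,M}; candidates ⊆ {B,F,K,W,X}.
∅: J⊥C given ∅ in G with J→· removed — back-door holds.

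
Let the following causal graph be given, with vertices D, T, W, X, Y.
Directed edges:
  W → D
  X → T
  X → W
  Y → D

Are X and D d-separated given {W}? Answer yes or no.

Bayes-Ball from X | {W} reaches {T}.
D ∉ reach(X|{W}) ⇒ X ⊥ D | {W}.

Yes — X ⊥ D | {W}.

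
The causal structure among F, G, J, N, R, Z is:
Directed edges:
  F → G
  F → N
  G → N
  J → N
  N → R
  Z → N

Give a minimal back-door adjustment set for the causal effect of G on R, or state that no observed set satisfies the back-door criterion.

G→R: minimal back-door set {F}.

desc(G)\{G}={N,R}; candidates ⊆ {F,J,Z}.
size 0: {}; under {} G still reaches {F,N,R} ∋ R.
{F}: G⊥R given {F} in G with G→· removed — back-door holds.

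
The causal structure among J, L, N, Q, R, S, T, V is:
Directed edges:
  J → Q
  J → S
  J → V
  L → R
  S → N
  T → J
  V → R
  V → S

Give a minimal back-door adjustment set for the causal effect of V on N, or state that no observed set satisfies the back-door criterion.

desc(V)\{V}={N,R,S}; candidates ⊆ {J,L,Q,T}.
size 0: {}; under {} V still reaches {J,N,Q,S,T} ∋ N.
{J}: V⊥N given {J} in G with V→· removed — back-door holds.

V→N: minimal back-door set {J}.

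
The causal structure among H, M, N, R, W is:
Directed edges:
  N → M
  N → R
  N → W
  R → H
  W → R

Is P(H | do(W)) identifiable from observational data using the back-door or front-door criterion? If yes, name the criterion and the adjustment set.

P(H|do(W)): backdoor, adjust for {N}.

desc(W)\{W}={H,R}; candidates ⊆ {M,N}.
size 0: {}; under {} W still reaches {H,M,N,R} ∋ H.
{N}: W⊥H given {N} in G with W→· removed — back-door holds.
P(H|do(W)) = Σ_{N} P(H|W,N)·P(N).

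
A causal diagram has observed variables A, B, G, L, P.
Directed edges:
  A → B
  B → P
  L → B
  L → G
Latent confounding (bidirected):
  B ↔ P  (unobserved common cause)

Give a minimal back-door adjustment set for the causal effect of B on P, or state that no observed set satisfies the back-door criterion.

desc(B)\{B}={P}; candidates ⊆ {A,G,L}.
B↔P: latent back-door arc(s) into B.
size 0: {}; under {} B still reaches {A,G,L,P} ∋ P.
size 1: {A}, {G}, {L}; under {A} B still reaches {G,L,P} ∋ P.
size 2: {A,G}, {A,L}, {G,L}; under {A,G} B still reaches {L,P} ∋ P.
B↔P cannot be blocked by any observed set — no back-door set.

B→P: no observed back-door set.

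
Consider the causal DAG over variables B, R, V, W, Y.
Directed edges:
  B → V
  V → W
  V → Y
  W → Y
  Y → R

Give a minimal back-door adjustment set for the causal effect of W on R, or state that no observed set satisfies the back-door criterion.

desc(W)\{W}={R,Y}; candidates ⊆ {B,V}.
size 0: {}; under {} W still reaches {B,R,V,Y} ∋ R.
{V}: W⊥R given {V} in G with W→· removed — back-door holds.

W→R: minimal back-door set {V}.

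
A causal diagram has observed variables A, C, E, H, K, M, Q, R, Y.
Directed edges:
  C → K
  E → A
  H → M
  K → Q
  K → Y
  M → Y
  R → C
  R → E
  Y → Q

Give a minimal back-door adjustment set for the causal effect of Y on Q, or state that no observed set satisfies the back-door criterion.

desc(Y)\{Y}={Q}; candidates ⊆ {A,C,E,H,K,M,R}.
size 0: {}; under {} Y still reaches {A,C,E,H,K,M,Q,R} ∋ Q.
{K}: Y⊥Q given {K} in G with Y→· removed — back-door holds.

Y→Q: minimal back-door set {K}.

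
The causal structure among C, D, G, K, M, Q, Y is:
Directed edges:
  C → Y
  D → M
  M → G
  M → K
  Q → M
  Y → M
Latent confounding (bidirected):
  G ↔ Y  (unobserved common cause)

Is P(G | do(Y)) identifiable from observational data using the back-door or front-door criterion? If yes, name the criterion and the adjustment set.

desc(Y)\{Y}={G,K,M}; candidates ⊆ {C,D,Q}.
Y↔G: latent back-door arc(s) into Y.
size 0: {}; under {} Y still reaches {C,G} ∋ G.
size 1: {C}, {D}, {Q}; under {C} Y still reaches {G} ∋ G.
size 2: {C,D}, {C,Q}, {D,Q}; under {C,D} Y still reaches {G} ∋ G.
Y↔G cannot be blocked by any observed set — no back-door set.
{M}: (i) intercepts every directed Y→G path; (ii) no back-door Y→{M}; (iii) {Y} blocks every back-door {M}→G. Front-door holds.
P(G|do(Y)) = Σ_{M} P(M|Y) Σ_{Y'} P(G|M,Y')P(Y').

P(G|do(Y)): frontdoor, adjust for {M}.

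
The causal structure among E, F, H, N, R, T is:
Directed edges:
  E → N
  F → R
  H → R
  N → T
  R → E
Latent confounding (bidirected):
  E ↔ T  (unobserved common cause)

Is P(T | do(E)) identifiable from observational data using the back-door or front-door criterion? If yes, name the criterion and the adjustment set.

P(T|do(E)): frontdoor, adjust for {N}.

desc(E)\{E}={N,T}; candidates ⊆ {F,H,R}.
E↔T: latent back-door arc(s) into E.
size 0: {}; under {} E still reaches {F,H,R,T} ∋ T.
size 1: {F}, {H}, {R}; under {F} E still reaches {H,R,T} ∋ T.
size 2: {F,H}, {F,R}, {H,R}; under {F,H} E still reaches {R,T} ∋ T.
E↔T cannot be blocked by any observed set — no back-door set.
{N}: (i) intercepts every directed E→T path; (ii) no back-door E→{N}; (iii) {E} blocks every back-door {N}→T. Front-door holds.
P(T|do(E)) = Σ_{N} P(N|E) Σ_{E'} P(T|N,E')P(E').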